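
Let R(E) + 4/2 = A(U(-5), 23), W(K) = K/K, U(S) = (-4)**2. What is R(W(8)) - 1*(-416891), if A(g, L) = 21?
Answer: 416910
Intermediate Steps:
U(S) = 16
W(K) = 1
R(E) = 19 (R(E) = -2 + 21 = 19)
R(W(8)) - 1*(-416891) = 19 - 1*(-416891) = 19 + 416891 = 416910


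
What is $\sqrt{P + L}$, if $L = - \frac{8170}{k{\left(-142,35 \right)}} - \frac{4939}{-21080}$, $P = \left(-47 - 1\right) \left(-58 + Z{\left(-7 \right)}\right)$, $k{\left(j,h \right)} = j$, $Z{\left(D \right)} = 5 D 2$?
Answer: $\frac{\sqrt{3473070032432130}}{748340} \approx 78.751$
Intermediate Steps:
$Z{\left(D \right)} = 10 D$
$P = 6144$ ($P = \left(-47 - 1\right) \left(-58 + 10 \left(-7\right)\right) = - 48 \left(-58 - 70\right) = \left(-48\right) \left(-128\right) = 6144$)
$L = \frac{86462469}{1496680}$ ($L = - \frac{8170}{-142} - \frac{4939}{-21080} = \left(-8170\right) \left(- \frac{1}{142}\right) - - \frac{4939}{21080} = \frac{4085}{71} + \frac{4939}{21080} = \frac{86462469}{1496680} \approx 57.77$)
$\sqrt{P + L} = \sqrt{6144 + \frac{86462469}{1496680}} = \sqrt{\frac{9282064389}{1496680}} = \frac{\sqrt{3473070032432130}}{748340}$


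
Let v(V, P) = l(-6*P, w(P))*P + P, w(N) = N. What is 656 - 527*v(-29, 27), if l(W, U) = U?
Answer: -397756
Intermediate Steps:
v(V, P) = P + P² (v(V, P) = P*P + P = P² + P = P + P²)
656 - 527*v(-29, 27) = 656 - 14229*(1 + 27) = 656 - 14229*28 = 656 - 527*756 = 656 - 398412 = -397756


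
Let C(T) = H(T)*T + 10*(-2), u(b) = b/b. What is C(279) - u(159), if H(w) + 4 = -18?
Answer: -6159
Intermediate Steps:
u(b) = 1
H(w) = -22 (H(w) = -4 - 18 = -22)
C(T) = -20 - 22*T (C(T) = -22*T + 10*(-2) = -22*T - 20 = -20 - 22*T)
C(279) - u(159) = (-20 - 22*279) - 1*1 = (-20 - 6138) - 1 = -6158 - 1 = -6159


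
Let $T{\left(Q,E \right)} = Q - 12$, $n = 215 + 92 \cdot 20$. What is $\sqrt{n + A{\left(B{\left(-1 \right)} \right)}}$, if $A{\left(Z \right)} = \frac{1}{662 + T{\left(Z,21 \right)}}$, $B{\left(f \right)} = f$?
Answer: $\frac{8 \sqrt{13524511}}{649} \approx 45.332$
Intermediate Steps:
$n = 2055$ ($n = 215 + 1840 = 2055$)
$T{\left(Q,E \right)} = -12 + Q$
$A{\left(Z \right)} = \frac{1}{650 + Z}$ ($A{\left(Z \right)} = \frac{1}{662 + \left(-12 + Z\right)} = \frac{1}{650 + Z}$)
$\sqrt{n + A{\left(B{\left(-1 \right)} \right)}} = \sqrt{2055 + \frac{1}{650 - 1}} = \sqrt{2055 + \frac{1}{649}} = \sqrt{\frac{1333696}{649}} = \frac{8 \sqrt{13524511}}{649}$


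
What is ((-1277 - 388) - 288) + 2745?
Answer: 792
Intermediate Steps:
((-1277 - 388) - 288) + 2745 = (-1665 - 288) + 2745 = -1953 + 2745 = 792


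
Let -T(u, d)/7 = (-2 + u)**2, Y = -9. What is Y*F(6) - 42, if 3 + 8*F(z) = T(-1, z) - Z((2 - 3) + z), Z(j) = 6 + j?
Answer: 357/8 ≈ 44.625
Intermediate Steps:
T(u, d) = -7*(-2 + u)**2
F(z) = -71/8 - z/8 (F(z) = -3/8 + (-7*(-2 - 1)**2 - (6 + ((2 - 3) + z)))/8 = -3/8 + (-7*(-3)**2 - (6 + (-1 + z)))/8 = -3/8 + (-7*9 - (5 + z))/8 = -3/8 + (-63 + (-5 - z))/8 = -3/8 + (-68 - z)/8 = -3/8 + (-17/2 - z/8) = -71/8 - z/8)
Y*F(6) - 42 = -9*(-71/8 - 1/8*6) - 42 = -9*(-71/8 - 3/4) - 42 = -9*(-77/8) - 42 = 693/8 - 42 = 357/8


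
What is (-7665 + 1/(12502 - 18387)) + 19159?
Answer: 67642189/5885 ≈ 11494.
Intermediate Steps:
(-7665 + 1/(12502 - 18387)) + 19159 = (-7665 + 1/(-5885)) + 19159 = (-7665 - 1/5885) + 19159 = -45108526/5885 + 19159 = 67642189/5885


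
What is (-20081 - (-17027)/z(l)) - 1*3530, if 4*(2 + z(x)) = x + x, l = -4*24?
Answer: -1197577/50 ≈ -23952.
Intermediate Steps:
l = -96
z(x) = -2 + x/2 (z(x) = -2 + (x + x)/4 = -2 + (2*x)/4 = -2 + x/2)
(-20081 - (-17027)/z(l)) - 1*3530 = (-20081 - (-17027)/(-2 + (½)*(-96))) - 1*3530 = (-20081 - (-17027)/(-2 - 48)) - 3530 = (-20081 - (-17027)/(-50)) - 3530 = (-20081 - (-17027)*(-1)/50) - 3530 = (-20081 - 1*17027/50) - 3530 = (-20081 - 17027/50) - 3530 = -1021077/50 - 3530 = -1197577/50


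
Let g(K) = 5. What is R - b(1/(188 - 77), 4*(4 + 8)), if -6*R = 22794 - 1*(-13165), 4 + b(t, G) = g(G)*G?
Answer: -37375/6 ≈ -6229.2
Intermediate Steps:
b(t, G) = -4 + 5*G
R = -35959/6 (R = -(22794 - 1*(-13165))/6 = -(22794 + 13165)/6 = -⅙*35959 = -35959/6 ≈ -5993.2)
R - b(1/(188 - 77), 4*(4 + 8)) = -35959/6 - (-4 + 5*(4*(4 + 8))) = -35959/6 - (-4 + 5*(4*12)) = -35959/6 - (-4 + 5*48) = -35959/6 - (-4 + 240) = -35959/6 - 1*236 = -35959/6 - 236 = -37375/6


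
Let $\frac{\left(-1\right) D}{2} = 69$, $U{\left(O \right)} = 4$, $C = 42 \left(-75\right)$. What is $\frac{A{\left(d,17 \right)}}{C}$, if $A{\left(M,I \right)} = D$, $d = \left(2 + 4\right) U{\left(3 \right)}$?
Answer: $\frac{23}{525} \approx 0.04381$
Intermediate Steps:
$C = -3150$
$D = -138$ ($D = \left(-2\right) 69 = -138$)
$d = 24$ ($d = \left(2 + 4\right) 4 = 6 \cdot 4 = 24$)
$A{\left(M,I \right)} = -138$
$\frac{A{\left(d,17 \right)}}{C} = - \frac{138}{-3150} = \left(-138\right) \left(- \frac{1}{3150}\right) = \frac{23}{525}$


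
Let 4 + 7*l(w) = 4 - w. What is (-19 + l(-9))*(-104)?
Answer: 12896/7 ≈ 1842.3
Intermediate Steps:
l(w) = -w/7 (l(w) = -4/7 + (4 - w)/7 = -4/7 + (4/7 - w/7) = -w/7)
(-19 + l(-9))*(-104) = (-19 - 1/7*(-9))*(-104) = (-19 + 9/7)*(-104) = -124/7*(-104) = 12896/7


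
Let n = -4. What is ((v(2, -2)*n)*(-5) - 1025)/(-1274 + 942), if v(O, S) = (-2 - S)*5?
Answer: 1025/332 ≈ 3.0873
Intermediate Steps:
v(O, S) = -10 - 5*S
((v(2, -2)*n)*(-5) - 1025)/(-1274 + 942) = (((-10 - 5*(-2))*(-4))*(-5) - 1025)/(-1274 + 942) = (((-10 + 10)*(-4))*(-5) - 1025)/(-332) = ((0*(-4))*(-5) - 1025)*(-1/332) = (0*(-5) - 1025)*(-1/332) = (0 - 1025)*(-1/332) = -1025*(-1/332) = 1025/332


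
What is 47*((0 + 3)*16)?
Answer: 2256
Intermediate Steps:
47*((0 + 3)*16) = 47*(3*16) = 47*48 = 2256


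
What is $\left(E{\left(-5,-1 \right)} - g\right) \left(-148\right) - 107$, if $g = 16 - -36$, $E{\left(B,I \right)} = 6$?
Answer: $6701$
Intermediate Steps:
$g = 52$ ($g = 16 + 36 = 52$)
$\left(E{\left(-5,-1 \right)} - g\right) \left(-148\right) - 107 = \left(6 - 52\right) \left(-148\right) - 107 = \left(-46\right) \left(-148\right) - 107 = 6808 - 107 = 6701$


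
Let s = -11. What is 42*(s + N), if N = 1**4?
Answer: -420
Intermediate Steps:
N = 1
42*(s + N) = 42*(-11 + 1) = 42*(-10) = -420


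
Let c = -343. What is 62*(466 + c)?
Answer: 7626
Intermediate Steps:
62*(466 + c) = 62*(466 - 343) = 62*123 = 7626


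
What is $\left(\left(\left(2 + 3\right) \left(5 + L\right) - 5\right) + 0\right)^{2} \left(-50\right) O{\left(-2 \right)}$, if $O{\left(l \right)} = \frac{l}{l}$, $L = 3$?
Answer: $-61250$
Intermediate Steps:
$O{\left(l \right)} = 1$
$\left(\left(\left(2 + 3\right) \left(5 + L\right) - 5\right) + 0\right)^{2} \left(-50\right) O{\left(-2 \right)} = \left(\left(\left(2 + 3\right) \left(5 + 3\right) - 5\right) + 0\right)^{2} \left(-50\right) 1 = \left(\left(5 \cdot 8 - 5\right) + 0\right)^{2} \left(-50\right) 1 = \left(\left(40 - 5\right) + 0\right)^{2} \left(-50\right) 1 = \left(35 + 0\right)^{2} \left(-50\right) 1 = 35^{2} \left(-50\right) 1 = 1225 \left(-50\right) 1 = \left(-61250\right) 1 = -61250$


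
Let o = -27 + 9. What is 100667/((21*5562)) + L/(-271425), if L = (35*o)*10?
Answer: 7635209/8626662 ≈ 0.88507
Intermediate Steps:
o = -18
L = -6300 (L = (35*(-18))*10 = -630*10 = -6300)
100667/((21*5562)) + L/(-271425) = 100667/((21*5562)) - 6300/(-271425) = 100667/116802 - 6300*(-1/271425) = 100667*(1/116802) + 12/517 = 14381/16686 + 12/517 = 7635209/8626662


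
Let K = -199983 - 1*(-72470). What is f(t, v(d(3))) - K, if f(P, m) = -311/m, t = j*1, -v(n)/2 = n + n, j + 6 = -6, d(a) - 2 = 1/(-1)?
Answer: 510363/4 ≈ 1.2759e+5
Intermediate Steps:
d(a) = 1 (d(a) = 2 + 1/(-1) = 2 - 1 = 1)
j = -12 (j = -6 - 6 = -12)
v(n) = -4*n (v(n) = -2*(n + n) = -4*n)
t = -12 (t = -12*1 = -12)
K = -127513 (K = -199983 + 72470 = -127513)
f(t, v(d(3))) - K = -311/((-4*1)) - 1*(-127513) = -311/(-4) + 127513 = -311*(-¼) + 127513 = 311/4 + 127513 = 510363/4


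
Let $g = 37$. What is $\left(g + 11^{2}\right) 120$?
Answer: $18960$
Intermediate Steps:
$\left(g + 11^{2}\right) 120 = \left(37 + 11^{2}\right) 120 = \left(37 + 121\right) 120 = 158 \cdot 120 = 18960$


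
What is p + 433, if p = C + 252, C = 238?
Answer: 923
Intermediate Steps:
p = 490 (p = 238 + 252 = 490)
p + 433 = 490 + 433 = 923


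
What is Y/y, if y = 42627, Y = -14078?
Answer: -14078/42627 ≈ -0.33026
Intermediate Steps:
Y/y = -14078/42627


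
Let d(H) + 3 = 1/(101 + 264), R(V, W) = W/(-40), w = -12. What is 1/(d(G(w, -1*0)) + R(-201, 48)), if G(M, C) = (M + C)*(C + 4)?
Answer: -365/1532 ≈ -0.23825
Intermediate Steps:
G(M, C) = (4 + C)*(C + M) (G(M, C) = (C + M)*(4 + C) = (4 + C)*(C + M))
R(V, W) = -W/40 (R(V, W) = W*(-1/40) = -W/40)
d(H) = -1094/365 (d(H) = -3 + 1/(101 + 264) = -3 + 1/365 = -1094/365)
1/(d(G(w, -1*0)) + R(-201, 48)) = 1/(-1094/365 - 1/40*48) = 1/(-1094/365 - 6/5) = 1/(-1532/365) = -365/1532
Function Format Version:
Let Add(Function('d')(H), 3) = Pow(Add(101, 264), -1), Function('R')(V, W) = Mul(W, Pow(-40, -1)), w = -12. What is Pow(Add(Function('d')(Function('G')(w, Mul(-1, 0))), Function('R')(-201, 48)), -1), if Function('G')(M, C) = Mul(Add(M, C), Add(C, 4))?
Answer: Rational(-365, 1532) ≈ -0.23825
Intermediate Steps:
Function('G')(M, C) = Mul(Add(4, C), Add(C, M)) (Function('G')(M, C) = Mul(Add(C, M), Add(4, C)) = Mul(Add(4, C), Add(C, M)))
Function('R')(V, W) = Mul(Rational(-1, 40), W) (Function('R')(V, W) = Mul(W, Rational(-1, 40)) = Mul(Rational(-1, 40), W))
Function('d')(H) = Rational(-1094, 365) (Function('d')(H) = Add(-3, Pow(Add(101, 264), -1)) = Add(-3, Pow(365, -1)) = Add(-3, Rational(1, 365)) = Rational(-1094, 365))
Pow(Add(Function('d')(Function('G')(w, Mul(-1, 0))), Function('R')(-201, 48)), -1) = Pow(Add(Rational(-1094, 365), Mul(Rational(-1, 40), 48)), -1) = Pow(Add(Rational(-1094, 365), Rational(-6, 5)), -1) = Pow(Rational(-1532, 365), -1) = Rational(-365, 1532)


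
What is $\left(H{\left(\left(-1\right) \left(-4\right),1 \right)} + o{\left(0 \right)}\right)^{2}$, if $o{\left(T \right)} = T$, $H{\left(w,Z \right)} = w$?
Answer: $16$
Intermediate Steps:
$\left(H{\left(\left(-1\right) \left(-4\right),1 \right)} + o{\left(0 \right)}\right)^{2} = \left(\left(-1\right) \left(-4\right) + 0\right)^{2} = \left(4 + 0\right)^{2} = 4^{2} = 16$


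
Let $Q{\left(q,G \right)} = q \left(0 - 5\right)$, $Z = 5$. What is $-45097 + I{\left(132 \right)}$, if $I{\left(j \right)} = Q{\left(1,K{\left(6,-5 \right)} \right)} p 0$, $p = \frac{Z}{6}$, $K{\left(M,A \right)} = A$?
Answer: $-45097$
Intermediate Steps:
$Q{\left(q,G \right)} = - 5 q$ ($Q{\left(q,G \right)} = q \left(-5\right) = - 5 q$)
$p = \frac{5}{6} \approx 0.83333$
$I{\left(j \right)} = 0$ ($I{\left(j \right)} = \left(-5\right) 1 \cdot \frac{5}{6} \cdot 0 = \left(-5\right) \frac{5}{6} \cdot 0 = \left(- \frac{25}{6}\right) 0 = 0$)
$-45097 + I{\left(132 \right)} = -45097 + 0 = -45097$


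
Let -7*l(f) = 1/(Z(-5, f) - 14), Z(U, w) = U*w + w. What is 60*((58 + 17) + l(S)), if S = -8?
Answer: 94490/21 ≈ 4499.5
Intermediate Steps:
Z(U, w) = w + U*w
l(f) = -1/(7*(-14 - 4*f)) (l(f) = -1/(7*(f*(1 - 5) - 14)) = -1/(7*(f*(-4) - 14)) = -1/(7*(-4*f - 14)) = -1/(7*(-14 - 4*f)))
60*((58 + 17) + l(S)) = 60*((58 + 17) + 1/(14*(7 + 2*(-8)))) = 60*(75 + 1/(14*(7 - 16))) = 60*(75 + (1/14)/(-9)) = 60*(75 + (1/14)*(-⅑)) = 60*(75 - 1/126) = 60*(9449/126) = 94490/21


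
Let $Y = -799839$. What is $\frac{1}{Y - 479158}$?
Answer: $- \frac{1}{1278997} \approx -7.8186 \cdot 10^{-7}$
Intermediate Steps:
$\frac{1}{Y - 479158} = \frac{1}{-799839 - 479158} = \frac{1}{-1278997} = - \frac{1}{1278997}$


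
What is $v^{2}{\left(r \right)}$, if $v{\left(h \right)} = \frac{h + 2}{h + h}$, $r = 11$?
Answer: $\frac{169}{484} \approx 0.34917$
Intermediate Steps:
$v{\left(h \right)} = \frac{2 + h}{2 h}$
$v^{2}{\left(r \right)} = \left(\frac{2 + 11}{2 \cdot 11}\right)^{2} = \left(\frac{1}{2} \cdot \frac{1}{11} \cdot 13\right)^{2} = \left(\frac{13}{22}\right)^{2} = \frac{169}{484}$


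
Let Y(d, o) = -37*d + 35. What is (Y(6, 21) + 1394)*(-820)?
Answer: -989740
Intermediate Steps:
Y(d, o) = 35 - 37*d
(Y(6, 21) + 1394)*(-820) = ((35 - 37*6) + 1394)*(-820) = ((35 - 222) + 1394)*(-820) = (-187 + 1394)*(-820) = 1207*(-820) = -989740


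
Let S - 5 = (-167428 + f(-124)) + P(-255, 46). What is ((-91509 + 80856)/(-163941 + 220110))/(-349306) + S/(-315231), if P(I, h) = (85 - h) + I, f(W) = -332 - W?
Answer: 365909979588289/687209489320326 ≈ 0.53246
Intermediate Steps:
P(I, h) = 85 + I - h
S = -167847 (S = 5 + ((-167428 + (-332 - 1*(-124))) + (85 - 255 - 1*46)) = 5 + ((-167428 + (-332 + 124)) + (85 - 255 - 46)) = 5 + ((-167428 - 208) - 216) = 5 + (-167636 - 216) = 5 - 167852 = -167847)
((-91509 + 80856)/(-163941 + 220110))/(-349306) + S/(-315231) = ((-91509 + 80856)/(-163941 + 220110))/(-349306) - 167847/(-315231) = -10653/56169*(-1/349306) - 167847*(-1/315231) = -10653*1/56169*(-1/349306) + 55949/105077 = -3551/18723*(-1/349306) + 55949/105077 = 3551/6540056238 + 55949/105077 = 365909979588289/687209489320326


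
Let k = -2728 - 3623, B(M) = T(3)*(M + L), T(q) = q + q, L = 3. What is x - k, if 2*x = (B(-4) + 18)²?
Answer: 6423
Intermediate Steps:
T(q) = 2*q
B(M) = 18 + 6*M (B(M) = (2*3)*(M + 3) = 6*(3 + M) = 18 + 6*M)
x = 72 (x = ((18 + 6*(-4)) + 18)²/2 = ((18 - 24) + 18)²/2 = (-6 + 18)²/2 = (½)*12² = (½)*144 = 72)
k = -6351
x - k = 72 - 1*(-6351) = 72 + 6351 = 6423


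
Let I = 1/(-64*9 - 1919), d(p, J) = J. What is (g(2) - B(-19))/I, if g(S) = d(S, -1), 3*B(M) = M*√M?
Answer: 2495 - 47405*I*√19/3 ≈ 2495.0 - 68878.0*I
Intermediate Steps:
B(M) = M^(3/2)/3 (B(M) = (M*√M)/3 = M^(3/2)/3)
g(S) = -1
I = -1/2495 (I = 1/(-16*36 - 1919) = 1/(-576 - 1919) = 1/(-2495) = -1/2495 ≈ -0.00040080)
(g(2) - B(-19))/I = (-1 - (-19)^(3/2)/3)/(-1/2495) = (-1 - (-19*I*√19)/3)*(-2495) = (-1 - (-19)*I*√19/3)*(-2495) = (-1 + 19*I*√19/3)*(-2495) = 2495 - 47405*I*√19/3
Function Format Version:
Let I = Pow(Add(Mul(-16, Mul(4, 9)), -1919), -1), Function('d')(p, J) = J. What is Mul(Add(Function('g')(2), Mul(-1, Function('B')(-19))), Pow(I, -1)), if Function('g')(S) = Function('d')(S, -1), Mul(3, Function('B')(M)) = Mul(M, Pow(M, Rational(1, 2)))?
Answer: Add(2495, Mul(Rational(-47405, 3), I, Pow(19, Rational(1, 2)))) ≈ Add(2495.0, Mul(-68878., I))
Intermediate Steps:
Function('B')(M) = Mul(Rational(1, 3), Pow(M, Rational(3, 2))) (Function('B')(M) = Mul(Rational(1, 3), Mul(M, Pow(M, Rational(1, 2)))) = Mul(Rational(1, 3), Pow(M, Rational(3, 2))))
Function('g')(S) = -1
I = Rational(-1, 2495) (I = Pow(Add(Mul(-16, 36), -1919), -1) = Pow(Add(-576, -1919), -1) = Pow(-2495, -1) = Rational(-1, 2495) ≈ -0.00040080)
Mul(Add(Function('g')(2), Mul(-1, Function('B')(-19))), Pow(I, -1)) = Mul(Add(-1, Mul(-1, Mul(Rational(1, 3), Pow(-19, Rational(3, 2))))), Pow(Rational(-1, 2495), -1)) = Mul(Add(-1, Mul(-1, Mul(Rational(1, 3), Mul(-19, I, Pow(19, Rational(1, 2)))))), -2495) = Mul(Add(-1, Mul(-1, Mul(Rational(-19, 3), I, Pow(19, Rational(1, 2))))), -2495) = Mul(Add(-1, Mul(Rational(19, 3), I, Pow(19, Rational(1, 2)))), -2495) = Add(2495, Mul(Rational(-47405, 3), I, Pow(19, Rational(1, 2))))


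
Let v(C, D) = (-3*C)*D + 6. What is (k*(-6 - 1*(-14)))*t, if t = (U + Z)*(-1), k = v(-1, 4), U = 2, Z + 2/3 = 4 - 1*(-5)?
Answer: -1488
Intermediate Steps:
Z = 25/3 (Z = -⅔ + (4 - 1*(-5)) = -⅔ + (4 + 5) = -⅔ + 9 = 25/3 ≈ 8.3333)
v(C, D) = 6 - 3*C*D (v(C, D) = -3*C*D + 6 = 6 - 3*C*D)
k = 18 (k = 6 - 3*(-1)*4 = 6 + 12 = 18)
t = -31/3 (t = (2 + 25/3)*(-1) = (31/3)*(-1) = -31/3 ≈ -10.333)
(k*(-6 - 1*(-14)))*t = (18*(-6 - 1*(-14)))*(-31/3) = (18*(-6 + 14))*(-31/3) = (18*8)*(-31/3) = 144*(-31/3) = -1488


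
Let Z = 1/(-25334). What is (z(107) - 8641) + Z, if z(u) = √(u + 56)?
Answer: -218911095/25334 + √163 ≈ -8628.2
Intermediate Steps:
Z = -1/25334 ≈ -3.9473e-5
z(u) = √(56 + u)
(z(107) - 8641) + Z = (√(56 + 107) - 8641) - 1/25334 = (√163 - 8641) - 1/25334 = (-8641 + √163) - 1/25334 = -218911095/25334 + √163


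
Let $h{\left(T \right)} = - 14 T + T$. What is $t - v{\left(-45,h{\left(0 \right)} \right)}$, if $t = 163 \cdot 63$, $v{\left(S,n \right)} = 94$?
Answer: $10175$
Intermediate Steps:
$h{\left(T \right)} = - 13 T$
$t = 10269$
$t - v{\left(-45,h{\left(0 \right)} \right)} = 10269 - 94 = 10175$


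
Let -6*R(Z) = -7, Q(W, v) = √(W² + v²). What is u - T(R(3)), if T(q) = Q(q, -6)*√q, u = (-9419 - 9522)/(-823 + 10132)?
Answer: -18941/9309 - √56490/36 ≈ -8.6368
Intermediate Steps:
R(Z) = 7/6 (R(Z) = -⅙*(-7) = 7/6)
u = -18941/9309 ≈ -2.0347
T(q) = √q*√(36 + q²) (T(q) = √(q² + (-6)²)*√q = √(q² + 36)*√q = √(36 + q²)*√q = √q*√(36 + q²))
u - T(R(3)) = -18941/9309 - √(7/6)*√(36 + (7/6)²) = -18941/9309 - √42/6*√(36 + 49/36) = -18941/9309 - √42/6*√(1345/36) = -18941/9309 - √42/6*√1345/6 = -18941/9309 - √56490/36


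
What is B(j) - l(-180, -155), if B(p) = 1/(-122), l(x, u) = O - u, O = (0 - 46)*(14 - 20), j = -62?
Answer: -52583/122 ≈ -431.01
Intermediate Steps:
O = 276 (O = -46*(-6) = 276)
l(x, u) = 276 - u
B(p) = -1/122
B(j) - l(-180, -155) = -1/122 - (276 - 1*(-155)) = -1/122 - (276 + 155) = -1/122 - 1*431 = -1/122 - 431 = -52583/122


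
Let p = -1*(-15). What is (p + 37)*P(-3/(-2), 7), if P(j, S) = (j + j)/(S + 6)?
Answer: 12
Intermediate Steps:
p = 15
P(j, S) = 2*j/(6 + S) (P(j, S) = (2*j)/(6 + S) = 2*j/(6 + S))
(p + 37)*P(-3/(-2), 7) = (15 + 37)*(2*(-3/(-2))/(6 + 7)) = 52*(2*(-3*(-½))/13) = 52*(2*(3/2)*(1/13)) = 52*(3/13) = 12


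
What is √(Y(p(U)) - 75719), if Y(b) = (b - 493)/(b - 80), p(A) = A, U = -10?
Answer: I*√68142070/30 ≈ 275.16*I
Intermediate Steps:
Y(b) = (-493 + b)/(-80 + b)
√(Y(p(U)) - 75719) = √((-493 - 10)/(-80 - 10) - 75719) = √(-503/(-90) - 75719) = √(-1/90*(-503) - 75719) = √(503/90 - 75719) = √(-6814207/90) = I*√68142070/30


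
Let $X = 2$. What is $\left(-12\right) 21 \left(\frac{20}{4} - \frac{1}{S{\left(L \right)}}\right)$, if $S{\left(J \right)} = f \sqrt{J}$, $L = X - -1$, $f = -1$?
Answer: $-1260 - 84 \sqrt{3} \approx -1405.5$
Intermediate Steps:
$L = 3$ ($L = 2 - -1 = 2 + 1 = 3$)
$S{\left(J \right)} = - \sqrt{J}$
$\left(-12\right) 21 \left(\frac{20}{4} - \frac{1}{S{\left(L \right)}}\right) = \left(-12\right) 21 \left(\frac{20}{4} - \frac{1}{\left(-1\right) \sqrt{3}}\right) = - 252 \left(20 \cdot \frac{1}{4} - - \frac{\sqrt{3}}{3}\right) = - 252 \left(5 + \frac{\sqrt{3}}{3}\right) = -1260 - 84 \sqrt{3}$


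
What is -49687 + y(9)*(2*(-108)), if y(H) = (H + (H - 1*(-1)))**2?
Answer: -127663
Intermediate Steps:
y(H) = (1 + 2*H)**2 (y(H) = (H + (H + 1))**2 = (H + (1 + H))**2 = (1 + 2*H)**2)
-49687 + y(9)*(2*(-108)) = -49687 + (1 + 2*9)**2*(2*(-108)) = -49687 + (1 + 18)**2*(-216) = -49687 + 19**2*(-216) = -49687 + 361*(-216) = -49687 - 77976 = -127663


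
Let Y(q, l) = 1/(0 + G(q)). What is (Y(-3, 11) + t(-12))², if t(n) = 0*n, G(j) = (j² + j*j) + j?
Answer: 1/225 ≈ 0.0044444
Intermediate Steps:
G(j) = j + 2*j² (G(j) = (j² + j²) + j = 2*j² + j = j + 2*j²)
Y(q, l) = 1/(q*(1 + 2*q)) (Y(q, l) = 1/(0 + q*(1 + 2*q)) = 1/(q*(1 + 2*q)))
t(n) = 0
(Y(-3, 11) + t(-12))² = (1/((-3)*(1 + 2*(-3))) + 0)² = (-1/(3*(1 - 6)) + 0)² = (-⅓/(-5) + 0)² = (-⅓*(-⅕) + 0)² = (1/15 + 0)² = (1/15)² = 1/225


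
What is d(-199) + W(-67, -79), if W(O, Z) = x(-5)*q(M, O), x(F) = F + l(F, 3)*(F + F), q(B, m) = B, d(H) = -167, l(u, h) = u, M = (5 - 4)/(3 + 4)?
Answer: -1124/7 ≈ -160.57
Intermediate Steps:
M = 1/7 ≈ 0.14286
x(F) = F + 2*F**2 (x(F) = F + F*(F + F) = F + F*(2*F) = F + 2*F**2)
W(O, Z) = 45/7 (W(O, Z) = -5*(1 + 2*(-5))*(1/7) = -5*(1 - 10)*(1/7) = -5*(-9)*(1/7) = 45*(1/7) = 45/7)
d(-199) + W(-67, -79) = -167 + 45/7 = -1124/7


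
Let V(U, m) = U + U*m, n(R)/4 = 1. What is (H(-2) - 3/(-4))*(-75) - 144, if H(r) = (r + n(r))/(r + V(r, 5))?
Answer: -5307/28 ≈ -189.54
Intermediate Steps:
n(R) = 4 (n(R) = 4*1 = 4)
H(r) = (4 + r)/(7*r) (H(r) = (r + 4)/(r + r*(1 + 5)) = (4 + r)/(r + r*6) = (4 + r)/(r + 6*r) = (4 + r)/((7*r)) = (4 + r)*(1/(7*r)) = (4 + r)/(7*r))
(H(-2) - 3/(-4))*(-75) - 144 = ((⅐)*(4 - 2)/(-2) - 3/(-4))*(-75) - 144 = ((⅐)*(-½)*2 - 3*(-¼))*(-75) - 144 = (-⅐ + ¾)*(-75) - 144 = (17/28)*(-75) - 144 = -1275/28 - 144 = -5307/28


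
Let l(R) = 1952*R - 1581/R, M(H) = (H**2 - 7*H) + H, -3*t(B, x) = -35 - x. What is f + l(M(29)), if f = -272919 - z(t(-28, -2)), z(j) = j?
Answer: 686377437/667 ≈ 1.0291e+6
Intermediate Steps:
t(B, x) = 35/3 + x/3 (t(B, x) = -(-35 - x)/3 = 35/3 + x/3)
M(H) = H**2 - 6*H
l(R) = -1581/R + 1952*R
f = -272930 (f = -272919 - (35/3 + (1/3)*(-2)) = -272919 - (35/3 - 2/3) = -272919 - 1*11 = -272919 - 11 = -272930)
f + l(M(29)) = -272930 + (-1581*1/(29*(-6 + 29)) + 1952*(29*(-6 + 29))) = -272930 + (-1581/(29*23) + 1952*(29*23)) = -272930 + (-1581/667 + 1952*667) = -272930 + (-1581*1/667 + 1301984) = -272930 + (-1581/667 + 1301984) = -272930 + 868421747/667 = 686377437/667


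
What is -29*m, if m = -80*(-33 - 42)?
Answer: -174000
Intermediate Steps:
m = 6000 (m = -80*(-75) = 6000)
-29*m = -29*6000 = -174000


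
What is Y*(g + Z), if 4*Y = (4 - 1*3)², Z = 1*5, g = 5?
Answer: 5/2 ≈ 2.5000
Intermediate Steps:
Z = 5
Y = ¼ (Y = (4 - 1*3)²/4 = (4 - 3)²/4 = (¼)*1² = (¼)*1 = ¼ ≈ 0.25000)
Y*(g + Z) = (5 + 5)/4 = (¼)*10 = 5/2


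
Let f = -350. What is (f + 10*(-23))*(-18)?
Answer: 10440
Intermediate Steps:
(f + 10*(-23))*(-18) = (-350 + 10*(-23))*(-18) = (-350 - 230)*(-18) = -580*(-18) = 10440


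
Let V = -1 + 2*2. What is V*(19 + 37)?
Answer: 168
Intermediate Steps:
V = 3 (V = -1 + 4 = 3)
V*(19 + 37) = 3*(19 + 37) = 3*56 = 168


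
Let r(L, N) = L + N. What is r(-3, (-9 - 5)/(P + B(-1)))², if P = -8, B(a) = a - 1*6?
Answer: 961/225 ≈ 4.2711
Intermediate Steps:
B(a) = -6 + a (B(a) = a - 6 = -6 + a)
r(-3, (-9 - 5)/(P + B(-1)))² = (-3 + (-9 - 5)/(-8 + (-6 - 1)))² = (-3 - 14/(-8 - 7))² = (-3 - 14/(-15))² = (-3 - 14*(-1/15))² = (-3 + 14/15)² = (-31/15)² = 961/225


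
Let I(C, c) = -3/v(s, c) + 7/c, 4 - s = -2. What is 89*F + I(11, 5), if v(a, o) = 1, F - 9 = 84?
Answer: 41377/5 ≈ 8275.4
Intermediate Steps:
F = 93 (F = 9 + 84 = 93)
s = 6 (s = 4 - 1*(-2) = 4 + 2 = 6)
I(C, c) = -3 + 7/c (I(C, c) = -3/1 + 7/c = -3*1 + 7/c = -3 + 7/c)
89*F + I(11, 5) = 89*93 + (-3 + 7/5) = 8277 + (-3 + 7*(1/5)) = 8277 + (-3 + 7/5) = 8277 - 8/5 = 41377/5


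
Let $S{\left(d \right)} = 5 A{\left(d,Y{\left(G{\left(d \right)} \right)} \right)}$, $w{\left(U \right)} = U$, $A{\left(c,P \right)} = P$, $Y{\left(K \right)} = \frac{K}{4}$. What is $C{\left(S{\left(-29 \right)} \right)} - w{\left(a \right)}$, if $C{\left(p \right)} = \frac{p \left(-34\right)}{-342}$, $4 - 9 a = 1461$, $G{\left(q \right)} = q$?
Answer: $\frac{36089}{228} \approx 158.29$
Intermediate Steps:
$a = - \frac{1457}{9}$ ($a = \frac{4}{9} - \frac{487}{3} = - \frac{1457}{9} \approx -161.89$)
$Y{\left(K \right)} = \frac{K}{4}$ ($Y{\left(K \right)} = K \frac{1}{4} = \frac{K}{4}$)
$S{\left(d \right)} = \frac{5 d}{4}$ ($S{\left(d \right)} = 5 \frac{d}{4} = \frac{5 d}{4}$)
$C{\left(p \right)} = \frac{17 p}{171}$ ($C{\left(p \right)} = - 34 p \left(- \frac{1}{342}\right) = \frac{17 p}{171}$)
$C{\left(S{\left(-29 \right)} \right)} - w{\left(a \right)} = \frac{17 \cdot \frac{5}{4} \left(-29\right)}{171} - - \frac{1457}{9} = \frac{17}{171} \left(- \frac{145}{4}\right) + \frac{1457}{9} = - \frac{2465}{684} + \frac{1457}{9} = \frac{36089}{228}$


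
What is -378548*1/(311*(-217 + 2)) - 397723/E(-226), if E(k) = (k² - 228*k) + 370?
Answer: 12386853357/6885356510 ≈ 1.7990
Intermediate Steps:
E(k) = 370 + k² - 228*k
-378548*1/(311*(-217 + 2)) - 397723/E(-226) = -378548*1/(311*(-217 + 2)) - 397723/(370 + (-226)² - 228*(-226)) = -378548/(311*(-215)) - 397723/(370 + 51076 + 51528) = -378548/(-66865) - 397723/102974 = -378548*(-1/66865) - 397723*1/102974 = 378548/66865 - 397723/102974 = 12386853357/6885356510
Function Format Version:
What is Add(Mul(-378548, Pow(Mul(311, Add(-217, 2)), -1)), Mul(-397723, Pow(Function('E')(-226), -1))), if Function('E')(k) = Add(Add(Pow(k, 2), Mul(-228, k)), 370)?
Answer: Rational(12386853357, 6885356510) ≈ 1.7990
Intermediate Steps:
Function('E')(k) = Add(370, Pow(k, 2), Mul(-228, k))
Add(Mul(-378548, Pow(Mul(311, Add(-217, 2)), -1)), Mul(-397723, Pow(Function('E')(-226), -1))) = Add(Mul(-378548, Pow(Mul(311, Add(-217, 2)), -1)), Mul(-397723, Pow(Add(370, Pow(-226, 2), Mul(-228, -226)), -1))) = Add(Mul(-378548, Pow(Mul(311, -215), -1)), Mul(-397723, Pow(Add(370, 51076, 51528), -1))) = Add(Mul(-378548, Pow(-66865, -1)), Mul(-397723, Pow(102974, -1))) = Add(Mul(-378548, Rational(-1, 66865)), Mul(-397723, Rational(1, 102974))) = Add(Rational(378548, 66865), Rational(-397723, 102974)) = Rational(12386853357, 6885356510)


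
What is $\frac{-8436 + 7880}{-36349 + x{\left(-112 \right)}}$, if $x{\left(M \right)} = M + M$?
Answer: $\frac{556}{36573} \approx 0.015202$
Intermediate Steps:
$x{\left(M \right)} = 2 M$
$\frac{-8436 + 7880}{-36349 + x{\left(-112 \right)}} = \frac{-8436 + 7880}{-36349 + 2 \left(-112\right)} = - \frac{556}{-36349 - 224} = - \frac{556}{-36573} = \left(-556\right) \left(- \frac{1}{36573}\right) = \frac{556}{36573}$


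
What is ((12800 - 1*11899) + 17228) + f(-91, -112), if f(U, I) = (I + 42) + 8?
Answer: 18067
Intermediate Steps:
f(U, I) = 50 + I (f(U, I) = (42 + I) + 8 = 50 + I)
((12800 - 1*11899) + 17228) + f(-91, -112) = ((12800 - 1*11899) + 17228) + (50 - 112) = ((12800 - 11899) + 17228) - 62 = (901 + 17228) - 62 = 18129 - 62 = 18067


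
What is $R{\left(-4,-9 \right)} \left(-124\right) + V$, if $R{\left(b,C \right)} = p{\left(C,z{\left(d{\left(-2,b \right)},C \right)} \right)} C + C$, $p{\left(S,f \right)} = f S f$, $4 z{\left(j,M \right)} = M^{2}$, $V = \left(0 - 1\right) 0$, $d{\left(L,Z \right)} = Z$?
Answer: $- \frac{16470207}{4} \approx -4.1176 \cdot 10^{6}$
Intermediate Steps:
$V = 0$ ($V = \left(-1\right) 0 = 0$)
$z{\left(j,M \right)} = \frac{M^{2}}{4}$
$p{\left(S,f \right)} = S f^{2}$ ($p{\left(S,f \right)} = S f f = S f^{2}$)
$R{\left(b,C \right)} = C + \frac{C^{6}}{16}$ ($R{\left(b,C \right)} = C \left(\frac{C^{2}}{4}\right)^{2} C + C = C \frac{C^{4}}{16} C + C = \frac{C^{5}}{16} C + C = \frac{C^{6}}{16} + C = C + \frac{C^{6}}{16}$)
$R{\left(-4,-9 \right)} \left(-124\right) + V = \left(-9 + \frac{\left(-9\right)^{6}}{16}\right) \left(-124\right) + 0 = \left(-9 + \frac{1}{16} \cdot 531441\right) \left(-124\right) + 0 = \left(-9 + \frac{531441}{16}\right) \left(-124\right) + 0 = \frac{531297}{16} \left(-124\right) + 0 = - \frac{16470207}{4} + 0 = - \frac{16470207}{4}$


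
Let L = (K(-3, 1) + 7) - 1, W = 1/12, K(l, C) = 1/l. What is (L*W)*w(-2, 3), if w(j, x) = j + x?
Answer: 17/36 ≈ 0.47222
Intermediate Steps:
W = 1/12 ≈ 0.083333
L = 17/3 (L = (1/(-3) + 7) - 1 = (-⅓ + 7) - 1 = 20/3 - 1 = 17/3 ≈ 5.6667)
(L*W)*w(-2, 3) = ((17/3)*(1/12))*(-2 + 3) = (17/36)*1 = 17/36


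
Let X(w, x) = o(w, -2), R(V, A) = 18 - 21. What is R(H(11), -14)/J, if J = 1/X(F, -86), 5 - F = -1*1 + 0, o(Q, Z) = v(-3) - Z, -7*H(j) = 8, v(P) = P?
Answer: 3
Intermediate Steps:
H(j) = -8/7 (H(j) = -⅐*8 = -8/7)
o(Q, Z) = -3 - Z
R(V, A) = -3
F = 6 (F = 5 - (-1*1 + 0) = 5 - (-1 + 0) = 5 - 1*(-1) = 5 + 1 = 6)
X(w, x) = -1 (X(w, x) = -3 - 1*(-2) = -3 + 2 = -1)
J = -1 (J = 1/(-1) = -1)
R(H(11), -14)/J = -3/(-1) = -3*(-1) = 3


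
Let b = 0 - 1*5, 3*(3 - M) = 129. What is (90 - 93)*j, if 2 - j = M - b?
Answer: -111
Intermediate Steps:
M = -40 (M = 3 - ⅓*129 = 3 - 43 = -40)
b = -5 (b = 0 - 5 = -5)
j = 37 (j = 2 - (-40 - 1*(-5)) = 2 - (-40 + 5) = 2 - 1*(-35) = 2 + 35 = 37)
(90 - 93)*j = (90 - 93)*37 = -3*37 = -111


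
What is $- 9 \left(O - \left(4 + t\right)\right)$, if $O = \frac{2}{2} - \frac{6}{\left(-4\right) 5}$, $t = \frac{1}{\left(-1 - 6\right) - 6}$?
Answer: $\frac{3069}{130} \approx 23.608$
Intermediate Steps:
$t = - \frac{1}{13}$ ($t = \frac{1}{\left(-1 - 6\right) - 6} = \frac{1}{-7 - 6} = \frac{1}{-13} = - \frac{1}{13} \approx -0.076923$)
$O = \frac{13}{10}$ ($O = 2 \cdot \frac{1}{2} - \frac{6}{-20} = 1 - - \frac{3}{10} = 1 + \frac{3}{10} = \frac{13}{10} \approx 1.3$)
$- 9 \left(O - \left(4 + t\right)\right) = - 9 \left(\frac{13}{10} - \frac{51}{13}\right) = \left(-9\right) \left(- \frac{341}{130}\right) = \frac{3069}{130}$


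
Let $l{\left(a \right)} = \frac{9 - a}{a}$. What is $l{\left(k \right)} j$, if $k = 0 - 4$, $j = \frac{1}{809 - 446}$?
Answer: $- \frac{13}{1452} \approx -0.0089532$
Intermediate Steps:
$j = \frac{1}{363} \approx 0.0027548$
$k = -4$
$l{\left(a \right)} = \frac{9 - a}{a}$
$l{\left(k \right)} j = \frac{9 - -4}{-4} \cdot \frac{1}{363} = - \frac{9 + 4}{4} \cdot \frac{1}{363} = \left(- \frac{1}{4}\right) 13 \cdot \frac{1}{363} = \left(- \frac{13}{4}\right) \frac{1}{363} = - \frac{13}{1452}$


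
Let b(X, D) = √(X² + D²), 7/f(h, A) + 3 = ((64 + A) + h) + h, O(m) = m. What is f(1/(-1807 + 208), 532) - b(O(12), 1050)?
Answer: 11193/948205 - 6*√30629 ≈ -1050.1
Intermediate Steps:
f(h, A) = 7/(61 + A + 2*h) (f(h, A) = 7/(-3 + (((64 + A) + h) + h)) = 7/(-3 + ((64 + A + h) + h)) = 7/(-3 + (64 + A + 2*h)) = 7/(61 + A + 2*h))
b(X, D) = √(D² + X²)
f(1/(-1807 + 208), 532) - b(O(12), 1050) = 7/(61 + 532 + 2/(-1807 + 208)) - √(1050² + 12²) = 7/(61 + 532 + 2/(-1599)) - √(1102500 + 144) = 7/(61 + 532 + 2*(-1/1599)) - √1102644 = 7/(61 + 532 - 2/1599) - 6*√30629 = 7/(948205/1599) - 6*√30629 = 7*(1599/948205) - 6*√30629 = 11193/948205 - 6*√30629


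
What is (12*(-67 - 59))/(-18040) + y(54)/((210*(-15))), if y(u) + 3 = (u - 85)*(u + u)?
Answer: 543457/473550 ≈ 1.1476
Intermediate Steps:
y(u) = -3 + 2*u*(-85 + u) (y(u) = -3 + (u - 85)*(u + u) = -3 + (-85 + u)*(2*u) = -3 + 2*u*(-85 + u))
(12*(-67 - 59))/(-18040) + y(54)/((210*(-15))) = (12*(-67 - 59))/(-18040) + (-3 - 170*54 + 2*54²)/((210*(-15))) = (12*(-126))*(-1/18040) + (-3 - 9180 + 2*2916)/(-3150) = -1512*(-1/18040) + (-3 - 9180 + 5832)*(-1/3150) = 189/2255 - 3351*(-1/3150) = 189/2255 + 1117/1050 = 543457/473550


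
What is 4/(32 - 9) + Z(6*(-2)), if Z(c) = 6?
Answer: 142/23 ≈ 6.1739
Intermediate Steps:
4/(32 - 9) + Z(6*(-2)) = 4/(32 - 9) + 6 = 4/23 + 6 = 142/23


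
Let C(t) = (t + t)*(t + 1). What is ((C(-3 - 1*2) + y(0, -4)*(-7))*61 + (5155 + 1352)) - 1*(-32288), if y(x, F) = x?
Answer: 41235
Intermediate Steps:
C(t) = 2*t*(1 + t) (C(t) = (2*t)*(1 + t) = 2*t*(1 + t))
((C(-3 - 1*2) + y(0, -4)*(-7))*61 + (5155 + 1352)) - 1*(-32288) = ((2*(-3 - 1*2)*(1 + (-3 - 1*2)) + 0*(-7))*61 + (5155 + 1352)) - 1*(-32288) = ((2*(-3 - 2)*(1 + (-3 - 2)) + 0)*61 + 6507) + 32288 = ((2*(-5)*(1 - 5) + 0)*61 + 6507) + 32288 = ((2*(-5)*(-4) + 0)*61 + 6507) + 32288 = ((40 + 0)*61 + 6507) + 32288 = (40*61 + 6507) + 32288 = (2440 + 6507) + 32288 = 8947 + 32288 = 41235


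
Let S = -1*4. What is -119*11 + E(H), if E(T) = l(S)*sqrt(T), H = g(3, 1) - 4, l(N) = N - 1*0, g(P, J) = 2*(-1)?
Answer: -1309 - 4*I*sqrt(6) ≈ -1309.0 - 9.798*I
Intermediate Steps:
g(P, J) = -2
S = -4
l(N) = N (l(N) = N + 0 = N)
H = -6 (H = -2 - 4 = -6)
E(T) = -4*sqrt(T)
-119*11 + E(H) = -119*11 - 4*I*sqrt(6) = -1309 - 4*I*sqrt(6)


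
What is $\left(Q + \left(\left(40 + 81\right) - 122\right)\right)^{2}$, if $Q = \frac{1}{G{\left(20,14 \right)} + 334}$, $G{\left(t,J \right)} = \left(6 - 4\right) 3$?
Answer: $\frac{114921}{115600} \approx 0.99413$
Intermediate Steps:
$G{\left(t,J \right)} = 6$ ($G{\left(t,J \right)} = 2 \cdot 3 = 6$)
$Q = \frac{1}{340}$ ($Q = \frac{1}{6 + 334} = \frac{1}{340} \approx 0.0029412$)
$\left(Q + \left(\left(40 + 81\right) - 122\right)\right)^{2} = \left(\frac{1}{340} + \left(\left(40 + 81\right) - 122\right)\right)^{2} = \left(\frac{1}{340} + \left(121 - 122\right)\right)^{2} = \left(\frac{1}{340} - 1\right)^{2} = \left(- \frac{339}{340}\right)^{2} = \frac{114921}{115600}$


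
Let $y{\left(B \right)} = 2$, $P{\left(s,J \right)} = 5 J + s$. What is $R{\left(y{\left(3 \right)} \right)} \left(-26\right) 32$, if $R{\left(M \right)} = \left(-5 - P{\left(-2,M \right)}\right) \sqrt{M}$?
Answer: $10816 \sqrt{2} \approx 15296.0$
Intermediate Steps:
$P{\left(s,J \right)} = s + 5 J$
$R{\left(M \right)} = \sqrt{M} \left(-3 - 5 M\right)$ ($R{\left(M \right)} = \left(-5 - \left(-2 + 5 M\right)\right) \sqrt{M} = \left(-3 - 5 M\right) \sqrt{M} = \sqrt{M} \left(-3 - 5 M\right)$)
$R{\left(y{\left(3 \right)} \right)} \left(-26\right) 32 = \sqrt{2} \left(-3 - 10\right) \left(-26\right) 32 = \sqrt{2} \left(-13\right) \left(-26\right) 32 = - 13 \sqrt{2} \left(-26\right) 32 = 338 \sqrt{2} \cdot 32 = 10816 \sqrt{2}$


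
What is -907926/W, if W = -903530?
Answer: 453963/451765 ≈ 1.0049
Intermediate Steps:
-907926/W = -907926/(-903530) = -907926*(-1/903530) = 453963/451765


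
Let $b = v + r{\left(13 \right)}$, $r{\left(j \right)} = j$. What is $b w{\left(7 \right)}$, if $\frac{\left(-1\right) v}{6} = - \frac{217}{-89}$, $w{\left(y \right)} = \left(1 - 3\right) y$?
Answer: $\frac{2030}{89} \approx 22.809$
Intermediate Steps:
$w{\left(y \right)} = - 2 y$ ($w{\left(y \right)} = \left(1 - 3\right) y = - 2 y$)
$v = - \frac{1302}{89}$ ($v = - 6 \left(- \frac{217}{-89}\right) = - 6 \left(\left(-217\right) \left(- \frac{1}{89}\right)\right) = \left(-6\right) \frac{217}{89} = - \frac{1302}{89} \approx -14.629$)
$b = - \frac{145}{89}$ ($b = - \frac{1302}{89} + 13 = - \frac{145}{89} \approx -1.6292$)
$b w{\left(7 \right)} = - \frac{145 \left(\left(-2\right) 7\right)}{89} = \left(- \frac{145}{89}\right) \left(-14\right) = \frac{2030}{89}$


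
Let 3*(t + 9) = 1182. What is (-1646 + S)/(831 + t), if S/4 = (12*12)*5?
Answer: 617/608 ≈ 1.0148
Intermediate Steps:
t = 385 (t = -9 + (⅓)*1182 = -9 + 394 = 385)
S = 2880 (S = 4*((12*12)*5) = 4*(144*5) = 4*720 = 2880)
(-1646 + S)/(831 + t) = (-1646 + 2880)/(831 + 385) = 1234/1216 = 1234*(1/1216) = 617/608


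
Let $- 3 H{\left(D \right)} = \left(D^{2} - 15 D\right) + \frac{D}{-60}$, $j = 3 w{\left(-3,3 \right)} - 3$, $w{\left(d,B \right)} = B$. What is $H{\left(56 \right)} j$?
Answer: $- \frac{68852}{15} \approx -4590.1$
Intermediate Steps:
$j = 6$ ($j = 3 \cdot 3 - 3 = 9 - 3 = 6$)
$H{\left(D \right)} = - \frac{D^{2}}{3} + \frac{901 D}{180}$ ($H{\left(D \right)} = - \frac{\left(D^{2} - 15 D\right) + \frac{D}{-60}}{3} = - \frac{\left(D^{2} - 15 D\right) + D \left(- \frac{1}{60}\right)}{3} = - \frac{\left(D^{2} - 15 D\right) - \frac{D}{60}}{3} = - \frac{D^{2} - \frac{901 D}{60}}{3} = - \frac{D^{2}}{3} + \frac{901 D}{180}$)
$H{\left(56 \right)} j = \frac{1}{180} \cdot 56 \left(901 - 3360\right) 6 = \frac{1}{180} \cdot 56 \left(-2459\right) 6 = \left(- \frac{34426}{45}\right) 6 = - \frac{68852}{15}$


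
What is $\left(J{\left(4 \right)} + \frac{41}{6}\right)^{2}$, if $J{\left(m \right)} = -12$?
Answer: $\frac{961}{36} \approx 26.694$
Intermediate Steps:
$\left(J{\left(4 \right)} + \frac{41}{6}\right)^{2} = \left(-12 + \frac{41}{6}\right)^{2} = \left(- \frac{31}{6}\right)^{2} = \frac{961}{36}$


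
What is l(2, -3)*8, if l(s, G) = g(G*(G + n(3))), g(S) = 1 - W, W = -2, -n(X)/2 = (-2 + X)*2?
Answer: 24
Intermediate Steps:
n(X) = 8 - 4*X (n(X) = -2*(-2 + X)*2 = -2*(-4 + 2*X) = 8 - 4*X)
g(S) = 3 (g(S) = 1 - 1*(-2) = 1 + 2 = 3)
l(s, G) = 3
l(2, -3)*8 = 3*8 = 24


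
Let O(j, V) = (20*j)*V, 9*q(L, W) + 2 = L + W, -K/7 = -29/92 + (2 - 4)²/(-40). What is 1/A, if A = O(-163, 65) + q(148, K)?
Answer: -4140/877197503 ≈ -4.7196e-6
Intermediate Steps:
K = 1337/460 (K = -7*(-29/92 + (2 - 4)²/(-40)) = -7*(-29*1/92 + (-2)²*(-1/40)) = -7*(-29/92 + 4*(-1/40)) = -7*(-29/92 - ⅒) = -7*(-191/460) = 1337/460 ≈ 2.9065)
q(L, W) = -2/9 + L/9 + W/9 (q(L, W) = -2/9 + (L + W)/9 = -2/9 + (L/9 + W/9) = -2/9 + L/9 + W/9)
O(j, V) = 20*V*j
A = -877197503/4140 (A = 20*65*(-163) + (-2/9 + (⅑)*148 + (⅑)*(1337/460)) = -211900 + (-2/9 + 148/9 + 1337/4140) = -211900 + 68497/4140 = -877197503/4140 ≈ -2.1188e+5)
1/A = 1/(-877197503/4140) = -4140/877197503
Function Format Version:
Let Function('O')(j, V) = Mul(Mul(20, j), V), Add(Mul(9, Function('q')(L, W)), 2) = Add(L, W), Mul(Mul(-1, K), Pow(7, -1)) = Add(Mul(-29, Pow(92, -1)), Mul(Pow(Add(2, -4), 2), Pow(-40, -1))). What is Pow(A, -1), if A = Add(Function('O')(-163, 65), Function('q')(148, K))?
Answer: Rational(-4140, 877197503) ≈ -4.7196e-6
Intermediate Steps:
K = Rational(1337, 460) (K = Mul(-7, Add(Mul(-29, Pow(92, -1)), Mul(Pow(Add(2, -4), 2), Pow(-40, -1)))) = Mul(-7, Add(Mul(-29, Rational(1, 92)), Mul(Pow(-2, 2), Rational(-1, 40)))) = Mul(-7, Add(Rational(-29, 92), Mul(4, Rational(-1, 40)))) = Mul(-7, Add(Rational(-29, 92), Rational(-1, 10))) = Mul(-7, Rational(-191, 460)) = Rational(1337, 460) ≈ 2.9065)
Function('q')(L, W) = Add(Rational(-2, 9), Mul(Rational(1, 9), L), Mul(Rational(1, 9), W)) (Function('q')(L, W) = Add(Rational(-2, 9), Mul(Rational(1, 9), Add(L, W))) = Add(Rational(-2, 9), Add(Mul(Rational(1, 9), L), Mul(Rational(1, 9), W))) = Add(Rational(-2, 9), Mul(Rational(1, 9), L), Mul(Rational(1, 9), W)))
Function('O')(j, V) = Mul(20, V, j)
A = Rational(-877197503, 4140) (A = Add(Mul(20, 65, -163), Add(Rational(-2, 9), Mul(Rational(1, 9), 148), Mul(Rational(1, 9), Rational(1337, 460)))) = Add(-211900, Add(Rational(-2, 9), Rational(148, 9), Rational(1337, 4140))) = Add(-211900, Rational(68497, 4140)) = Rational(-877197503, 4140) ≈ -2.1188e+5)
Pow(A, -1) = Pow(Rational(-877197503, 4140), -1) = Rational(-4140, 877197503)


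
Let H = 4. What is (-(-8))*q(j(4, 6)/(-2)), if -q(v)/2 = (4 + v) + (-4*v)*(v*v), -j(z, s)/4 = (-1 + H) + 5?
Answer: 261824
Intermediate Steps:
j(z, s) = -32 (j(z, s) = -4*((-1 + 4) + 5) = -4*(3 + 5) = -4*8 = -32)
q(v) = -8 - 2*v + 8*v**3 (q(v) = -2*((4 + v) + (-4*v)*(v*v)) = -2*((4 + v) + (-4*v)*v**2) = -2*((4 + v) - 4*v**3) = -2*(4 + v - 4*v**3) = -8 - 2*v + 8*v**3)
(-(-8))*q(j(4, 6)/(-2)) = (-(-8))*(-8 - (-64)/(-2) + 8*(-32/(-2))**3) = (-1*(-8))*(-8 - (-64)*(-1)/2 + 8*(-32*(-1/2))**3) = 8*(-8 - 2*16 + 8*16**3) = 8*(-8 - 32 + 8*4096) = 8*(-8 - 32 + 32768) = 8*32728 = 261824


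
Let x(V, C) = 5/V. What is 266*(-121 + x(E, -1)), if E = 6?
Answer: -95893/3 ≈ -31964.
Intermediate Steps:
266*(-121 + x(E, -1)) = 266*(-121 + 5/6) = 266*(-721/6) = -95893/3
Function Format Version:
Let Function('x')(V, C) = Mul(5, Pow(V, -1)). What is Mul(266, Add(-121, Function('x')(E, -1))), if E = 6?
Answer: Rational(-95893, 3) ≈ -31964.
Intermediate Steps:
Mul(266, Add(-121, Function('x')(E, -1))) = Mul(266, Add(-121, Mul(5, Pow(6, -1)))) = Mul(266, Add(-121, Mul(5, Rational(1, 6)))) = Mul(266, Add(-121, Rational(5, 6))) = Mul(266, Rational(-721, 6)) = Rational(-95893, 3)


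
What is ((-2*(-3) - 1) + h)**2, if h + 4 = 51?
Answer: 2704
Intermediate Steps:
h = 47 (h = -4 + 51 = 47)
((-2*(-3) - 1) + h)**2 = ((-2*(-3) - 1) + 47)**2 = ((6 - 1) + 47)**2 = (5 + 47)**2 = 52**2 = 2704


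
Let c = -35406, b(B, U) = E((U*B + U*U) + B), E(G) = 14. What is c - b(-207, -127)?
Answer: -35420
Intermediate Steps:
b(B, U) = 14
c - b(-207, -127) = -35406 - 1*14 = -35406 - 14 = -35420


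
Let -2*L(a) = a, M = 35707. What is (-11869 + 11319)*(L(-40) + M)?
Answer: -19649850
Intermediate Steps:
L(a) = -a/2
(-11869 + 11319)*(L(-40) + M) = (-11869 + 11319)*(-½*(-40) + 35707) = -550*(20 + 35707) = -550*35727 = -19649850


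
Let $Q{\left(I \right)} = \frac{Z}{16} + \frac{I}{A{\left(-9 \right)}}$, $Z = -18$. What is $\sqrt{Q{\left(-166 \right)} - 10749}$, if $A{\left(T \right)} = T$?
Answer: $\frac{7 i \sqrt{31538}}{12} \approx 103.59 i$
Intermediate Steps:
$Q{\left(I \right)} = - \frac{9}{8} - \frac{I}{9}$ ($Q{\left(I \right)} = - \frac{18}{16} + \frac{I}{-9} = \left(-18\right) \frac{1}{16} + I \left(- \frac{1}{9}\right) = - \frac{9}{8} - \frac{I}{9}$)
$\sqrt{Q{\left(-166 \right)} - 10749} = \sqrt{\left(- \frac{9}{8} - - \frac{166}{9}\right) - 10749} = \sqrt{\left(- \frac{9}{8} + \frac{166}{9}\right) - 10749} = \sqrt{\frac{1247}{72} - 10749} = \sqrt{- \frac{772681}{72}} = \frac{7 i \sqrt{31538}}{12}$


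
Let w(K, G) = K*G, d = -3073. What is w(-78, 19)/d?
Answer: 1482/3073 ≈ 0.48226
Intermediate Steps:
w(K, G) = G*K
w(-78, 19)/d = (19*(-78))/(-3073) = -1482*(-1/3073) = 1482/3073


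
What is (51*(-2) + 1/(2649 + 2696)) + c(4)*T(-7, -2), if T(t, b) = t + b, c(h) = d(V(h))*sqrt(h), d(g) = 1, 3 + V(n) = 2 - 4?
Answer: -641399/5345 ≈ -120.00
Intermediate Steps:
V(n) = -5 (V(n) = -3 + (2 - 4) = -3 - 2 = -5)
c(h) = sqrt(h) (c(h) = 1*sqrt(h) = sqrt(h))
T(t, b) = b + t
(51*(-2) + 1/(2649 + 2696)) + c(4)*T(-7, -2) = (51*(-2) + 1/(2649 + 2696)) + sqrt(4)*(-2 - 7) = (-102 + 1/5345) + 2*(-9) = (-102 + 1/5345) - 18 = -545189/5345 - 18 = -641399/5345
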